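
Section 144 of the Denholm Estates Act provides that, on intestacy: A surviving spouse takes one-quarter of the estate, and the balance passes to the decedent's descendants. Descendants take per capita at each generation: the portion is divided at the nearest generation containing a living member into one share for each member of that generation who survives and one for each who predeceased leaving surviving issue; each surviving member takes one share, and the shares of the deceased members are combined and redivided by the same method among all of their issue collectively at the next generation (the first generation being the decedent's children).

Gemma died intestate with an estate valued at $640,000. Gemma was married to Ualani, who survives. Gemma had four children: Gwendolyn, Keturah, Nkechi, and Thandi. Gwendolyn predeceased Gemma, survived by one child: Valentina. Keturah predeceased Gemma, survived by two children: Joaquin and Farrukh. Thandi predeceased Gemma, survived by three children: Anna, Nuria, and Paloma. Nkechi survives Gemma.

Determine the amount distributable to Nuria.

Nuria receives $60,000.

Ualani takes one-quarter of $640,000 = $160,000. The remaining $480,000 passes to the descendants.
The descendants' portion ($480,000) is divided at the children's generation into 4 shares of $120,000. Nkechi takes $120,000. The 3 shares of the deceased (Gwendolyn, Keturah, and Thandi) are combined into a pool of $360,000.
That pool ($360,000) is divided at the grandchildren's generation equally among Valentina, Joaquin, Farrukh, Anna, Nuria, and Paloma: $60,000 each.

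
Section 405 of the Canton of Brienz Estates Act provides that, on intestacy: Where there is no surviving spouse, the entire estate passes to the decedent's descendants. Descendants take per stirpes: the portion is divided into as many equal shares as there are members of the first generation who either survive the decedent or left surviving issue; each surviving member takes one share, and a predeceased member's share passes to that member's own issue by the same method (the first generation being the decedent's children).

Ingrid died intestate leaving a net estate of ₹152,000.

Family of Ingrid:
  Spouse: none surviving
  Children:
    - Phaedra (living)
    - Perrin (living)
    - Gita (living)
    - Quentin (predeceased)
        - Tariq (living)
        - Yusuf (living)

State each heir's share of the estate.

The entire ₹152,000 passes to the descendants.
That amount (₹152,000) is divided into 4 shares of ₹38,000: Phaedra, Perrin, and Gita each take ₹38,000; Quentin's ₹38,000 share passes to Quentin's issue.
Quentin's share (₹38,000) is divided into 2 shares of ₹19,000: Tariq and Yusuf each take ₹19,000.

Phaedra: ₹38,000; Perrin: ₹38,000; Gita: ₹38,000; Tariq: ₹19,000; Yusuf: ₹19,000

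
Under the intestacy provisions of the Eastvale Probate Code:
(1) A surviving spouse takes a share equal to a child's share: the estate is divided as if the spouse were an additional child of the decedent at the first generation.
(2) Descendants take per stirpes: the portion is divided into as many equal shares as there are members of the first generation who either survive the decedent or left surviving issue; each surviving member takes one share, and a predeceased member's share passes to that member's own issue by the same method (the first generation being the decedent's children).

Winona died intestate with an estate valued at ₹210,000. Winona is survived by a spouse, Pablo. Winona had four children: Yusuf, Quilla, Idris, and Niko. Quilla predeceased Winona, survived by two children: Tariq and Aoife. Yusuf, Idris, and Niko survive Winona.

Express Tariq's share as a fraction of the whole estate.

The spouse counts as an additional share at the children's level, so there are 5 primary shares of ₹42,000. Pablo takes one such share (₹42,000).
The children's combined portion (₹168,000) is divided into 4 shares of ₹42,000: Yusuf, Idris, and Niko each take ₹42,000; Quilla's ₹42,000 share passes to Quilla's issue.
Quilla's share (₹42,000) is divided into 2 shares of ₹21,000: Tariq and Aoife each take ₹21,000.

Tariq receives 1/10 of the estate.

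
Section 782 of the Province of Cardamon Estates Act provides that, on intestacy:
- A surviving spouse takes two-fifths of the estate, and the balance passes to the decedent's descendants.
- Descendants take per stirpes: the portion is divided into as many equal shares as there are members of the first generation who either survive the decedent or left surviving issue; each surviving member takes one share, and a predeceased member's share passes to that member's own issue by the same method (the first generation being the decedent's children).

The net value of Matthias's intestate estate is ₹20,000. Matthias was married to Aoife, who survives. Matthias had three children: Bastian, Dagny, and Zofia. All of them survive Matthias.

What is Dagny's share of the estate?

Aoife takes two-fifths of ₹20,000 = ₹8,000. The remaining ₹12,000 passes to the descendants.
The descendants' portion (₹12,000) is divided into 3 shares of ₹4,000: Bastian, Dagny, and Zofia each take ₹4,000.

Dagny receives ₹4,000.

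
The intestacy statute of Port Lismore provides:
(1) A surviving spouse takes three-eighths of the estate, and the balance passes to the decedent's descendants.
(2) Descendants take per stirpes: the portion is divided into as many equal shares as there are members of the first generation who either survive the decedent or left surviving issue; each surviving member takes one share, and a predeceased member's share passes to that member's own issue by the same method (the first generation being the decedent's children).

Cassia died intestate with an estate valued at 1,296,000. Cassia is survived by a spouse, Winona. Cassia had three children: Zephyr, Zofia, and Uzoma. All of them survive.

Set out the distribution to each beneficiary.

Winona takes three-eighths of 1,296,000 = 486,000. The remaining 810,000 passes to the descendants.
The descendants' portion (810,000) is divided into 3 shares of 270,000: Zephyr, Zofia, and Uzoma each take 270,000.

Winona: 486,000; Zephyr: 270,000; Zofia: 270,000; Uzoma: 270,000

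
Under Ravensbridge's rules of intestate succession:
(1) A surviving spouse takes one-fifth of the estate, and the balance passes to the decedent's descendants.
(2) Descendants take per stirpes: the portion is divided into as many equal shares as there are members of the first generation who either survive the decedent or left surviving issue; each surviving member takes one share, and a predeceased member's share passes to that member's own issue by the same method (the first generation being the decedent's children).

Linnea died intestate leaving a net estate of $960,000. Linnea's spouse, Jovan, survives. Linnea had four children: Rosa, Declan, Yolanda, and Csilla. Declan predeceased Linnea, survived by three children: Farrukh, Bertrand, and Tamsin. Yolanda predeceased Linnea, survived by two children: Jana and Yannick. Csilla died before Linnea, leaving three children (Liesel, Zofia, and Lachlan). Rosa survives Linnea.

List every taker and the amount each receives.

Jovan takes one-fifth of $960,000 = $192,000. The remaining $768,000 passes to the descendants.
The descendants' portion ($768,000) is divided into 4 shares of $192,000: Rosa takes $192,000; Declan's $192,000 share passes to Declan's issue; Yolanda's $192,000 share passes to Yolanda's issue; Csilla's $192,000 share passes to Csilla's issue.
Declan's share ($192,000) is divided into 3 shares of $64,000: Farrukh, Bertrand, and Tamsin each take $64,000.
Yolanda's share ($192,000) is divided into 2 shares of $96,000: Jana and Yannick each take $96,000.
Csilla's share ($192,000) is divided into 3 shares of $64,000: Liesel, Zofia, and Lachlan each take $64,000.

Jovan: $192,000; Rosa: $192,000; Farrukh: $64,000; Bertrand: $64,000; Tamsin: $64,000; Jana: $96,000; Yannick: $96,000; Liesel: $64,000; Zofia: $64,000; Lachlan: $64,000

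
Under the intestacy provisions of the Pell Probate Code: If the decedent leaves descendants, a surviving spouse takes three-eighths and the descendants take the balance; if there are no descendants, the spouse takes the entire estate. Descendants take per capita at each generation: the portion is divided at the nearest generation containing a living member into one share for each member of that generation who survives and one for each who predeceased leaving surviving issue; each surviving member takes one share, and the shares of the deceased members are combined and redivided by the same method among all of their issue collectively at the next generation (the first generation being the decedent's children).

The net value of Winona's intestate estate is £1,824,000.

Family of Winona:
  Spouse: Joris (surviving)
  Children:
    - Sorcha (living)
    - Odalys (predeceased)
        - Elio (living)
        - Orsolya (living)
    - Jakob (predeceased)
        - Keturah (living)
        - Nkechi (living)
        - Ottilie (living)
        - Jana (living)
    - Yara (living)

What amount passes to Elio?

Joris takes three-eighths of £1,824,000 = £684,000. The remaining £1,140,000 passes to the descendants.
The descendants' portion (£1,140,000) is divided at the children's generation into 4 shares of £285,000. Sorcha and Yara each take £285,000. The 2 shares of the deceased (Odalys and Jakob) are combined into a pool of £570,000.
That pool (£570,000) is divided at the grandchildren's generation equally among Elio, Orsolya, Keturah, Nkechi, Ottilie, and Jana: £95,000 each.

Elio receives £95,000.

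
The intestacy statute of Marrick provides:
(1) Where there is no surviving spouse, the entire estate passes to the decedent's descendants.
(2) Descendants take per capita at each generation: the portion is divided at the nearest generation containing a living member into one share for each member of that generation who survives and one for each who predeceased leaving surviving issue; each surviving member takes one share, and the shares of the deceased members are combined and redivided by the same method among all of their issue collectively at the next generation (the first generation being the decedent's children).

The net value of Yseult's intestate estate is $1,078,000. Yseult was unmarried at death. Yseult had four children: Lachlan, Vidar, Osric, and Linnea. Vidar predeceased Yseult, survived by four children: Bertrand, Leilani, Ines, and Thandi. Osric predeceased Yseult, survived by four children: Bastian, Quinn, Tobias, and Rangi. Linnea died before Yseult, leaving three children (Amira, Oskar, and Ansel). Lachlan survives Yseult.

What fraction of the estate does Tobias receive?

Tobias receives 3/44 of the estate.

The entire $1,078,000 passes to the descendants.
That amount ($1,078,000) is divided at the children's generation into 4 shares of $269,500. Lachlan takes $269,500. The 3 shares of the deceased (Vidar, Osric, and Linnea) are combined into a pool of $808,500.
That pool ($808,500) is divided at the grandchildren's generation equally among Bertrand, Leilani, Ines, Thandi, Bastian, Quinn, Tobias, Rangi, Amira, Oskar, and Ansel: $73,500 each.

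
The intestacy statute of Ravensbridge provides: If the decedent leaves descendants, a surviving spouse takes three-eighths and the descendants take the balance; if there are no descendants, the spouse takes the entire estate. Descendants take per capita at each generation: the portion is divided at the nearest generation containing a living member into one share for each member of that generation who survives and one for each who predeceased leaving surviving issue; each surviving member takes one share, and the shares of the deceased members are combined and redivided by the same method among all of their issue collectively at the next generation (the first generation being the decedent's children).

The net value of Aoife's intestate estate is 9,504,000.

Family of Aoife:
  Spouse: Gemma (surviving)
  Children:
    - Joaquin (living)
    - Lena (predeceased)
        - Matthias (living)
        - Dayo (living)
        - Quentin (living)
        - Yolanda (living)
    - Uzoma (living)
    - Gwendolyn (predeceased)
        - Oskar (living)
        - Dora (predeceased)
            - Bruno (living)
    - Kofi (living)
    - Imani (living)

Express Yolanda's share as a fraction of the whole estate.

Yolanda receives 5/144 of the estate.

Gemma takes three-eighths of 9,504,000 = 3,564,000. The remaining 5,940,000 passes to the descendants.
The descendants' portion (5,940,000) is divided at the children's generation into 6 shares of 990,000. Joaquin, Uzoma, Kofi, and Imani each take 990,000. The 2 shares of the deceased (Lena and Gwendolyn) are combined into a pool of 1,980,000.
That pool (1,980,000) is divided at the grandchildren's generation into 6 shares of 330,000. Matthias, Dayo, Quentin, Yolanda, and Oskar each take 330,000. The remaining share for the deceased Dora (330,000) is carried to the next generation.
That pool (330,000) passes entirely to Bruno, the sole taker at the great-grandchildren's generation.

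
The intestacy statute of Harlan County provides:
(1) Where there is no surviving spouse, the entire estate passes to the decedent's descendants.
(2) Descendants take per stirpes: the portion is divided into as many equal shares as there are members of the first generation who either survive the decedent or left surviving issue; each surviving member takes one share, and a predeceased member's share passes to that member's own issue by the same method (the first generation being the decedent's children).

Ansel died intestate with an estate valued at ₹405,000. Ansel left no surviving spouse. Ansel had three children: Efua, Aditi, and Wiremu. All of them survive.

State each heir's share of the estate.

Efua: ₹135,000; Aditi: ₹135,000; Wiremu: ₹135,000

The entire ₹405,000 passes to the descendants.
That amount (₹405,000) is divided into 3 shares of ₹135,000: Efua, Aditi, and Wiremu each take ₹135,000.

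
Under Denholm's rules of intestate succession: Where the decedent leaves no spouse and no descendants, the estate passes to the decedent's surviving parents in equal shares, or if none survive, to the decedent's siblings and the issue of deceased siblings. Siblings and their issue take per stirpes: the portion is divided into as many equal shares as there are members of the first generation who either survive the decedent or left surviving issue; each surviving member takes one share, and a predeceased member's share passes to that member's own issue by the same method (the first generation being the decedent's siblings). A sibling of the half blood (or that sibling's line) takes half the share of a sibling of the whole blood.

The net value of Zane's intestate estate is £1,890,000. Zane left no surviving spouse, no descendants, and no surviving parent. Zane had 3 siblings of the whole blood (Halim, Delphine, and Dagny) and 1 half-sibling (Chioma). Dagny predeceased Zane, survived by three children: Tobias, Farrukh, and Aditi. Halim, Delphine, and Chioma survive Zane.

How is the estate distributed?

The entire £1,890,000 passes to the siblings and their issue.
Counting each half-blood sibling's line as half a unit, there are 7/2 units in £1,890,000, so one unit is £540,000. Whole-blood lines (Halim, Delphine, and Dagny) take £540,000 each; half-blood lines (Chioma) take £270,000 each.
Dagny's share (£540,000) is divided into 3 shares of £180,000: Tobias, Farrukh, and Aditi each take £180,000.

Halim: £540,000; Delphine: £540,000; Chioma: £270,000; Tobias: £180,000; Farrukh: £180,000; Aditi: £180,000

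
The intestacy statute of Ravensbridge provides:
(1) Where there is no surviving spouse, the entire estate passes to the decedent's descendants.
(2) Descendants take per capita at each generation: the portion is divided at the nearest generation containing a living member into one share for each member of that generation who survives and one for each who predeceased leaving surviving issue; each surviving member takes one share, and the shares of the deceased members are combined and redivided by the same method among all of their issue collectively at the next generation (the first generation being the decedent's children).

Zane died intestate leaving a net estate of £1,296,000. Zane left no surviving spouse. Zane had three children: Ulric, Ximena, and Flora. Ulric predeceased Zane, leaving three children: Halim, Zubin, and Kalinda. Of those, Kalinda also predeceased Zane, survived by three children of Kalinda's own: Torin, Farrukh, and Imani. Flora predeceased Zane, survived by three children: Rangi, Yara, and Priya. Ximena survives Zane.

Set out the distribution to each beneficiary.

The entire £1,296,000 passes to the descendants.
That amount (£1,296,000) is divided at the children's generation into 3 shares of £432,000. Ximena takes £432,000. The 2 shares of the deceased (Ulric and Flora) are combined into a pool of £864,000.
That pool (£864,000) is divided at the grandchildren's generation into 6 shares of £144,000. Halim, Zubin, Rangi, Yara, and Priya each take £144,000. The remaining share for the deceased Kalinda (£144,000) is carried to the next generation.
That pool (£144,000) is divided at the great-grandchildren's generation equally among Torin, Farrukh, and Imani: £48,000 each.

Halim: £144,000; Zubin: £144,000; Torin: £48,000; Farrukh: £48,000; Imani: £48,000; Ximena: £432,000; Rangi: £144,000; Yara: £144,000; Priya: £144,000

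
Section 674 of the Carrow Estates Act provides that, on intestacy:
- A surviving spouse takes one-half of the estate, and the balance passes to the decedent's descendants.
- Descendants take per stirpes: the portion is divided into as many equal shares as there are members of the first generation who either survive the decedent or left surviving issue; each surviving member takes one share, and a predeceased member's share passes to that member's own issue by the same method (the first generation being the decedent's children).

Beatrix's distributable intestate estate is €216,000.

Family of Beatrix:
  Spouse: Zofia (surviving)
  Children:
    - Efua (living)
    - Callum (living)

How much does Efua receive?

Efua receives €54,000.

Zofia takes one-half of €216,000 = €108,000. The remaining €108,000 passes to the descendants.
The descendants' portion (€108,000) is divided into 2 shares of €54,000: Efua and Callum each take €54,000.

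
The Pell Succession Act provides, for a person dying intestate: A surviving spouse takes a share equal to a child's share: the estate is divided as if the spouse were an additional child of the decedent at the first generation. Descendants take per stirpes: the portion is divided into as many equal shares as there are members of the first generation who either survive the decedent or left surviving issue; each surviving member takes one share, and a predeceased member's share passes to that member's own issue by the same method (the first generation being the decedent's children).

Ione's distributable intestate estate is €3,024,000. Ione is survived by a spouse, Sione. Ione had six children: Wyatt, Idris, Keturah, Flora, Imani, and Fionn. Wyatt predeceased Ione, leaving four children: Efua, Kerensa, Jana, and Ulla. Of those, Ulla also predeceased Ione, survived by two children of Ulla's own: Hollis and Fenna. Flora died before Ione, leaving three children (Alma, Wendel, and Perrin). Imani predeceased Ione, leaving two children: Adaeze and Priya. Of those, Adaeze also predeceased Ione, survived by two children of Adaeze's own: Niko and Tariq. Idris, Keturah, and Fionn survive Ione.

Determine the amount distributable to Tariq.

The spouse counts as an additional share at the children's level, so there are 7 primary shares of €432,000. Sione takes one such share (€432,000).
The children's combined portion (€2,592,000) is divided into 6 shares of €432,000: Idris, Keturah, and Fionn each take €432,000; Wyatt's €432,000 share passes to Wyatt's issue; Flora's €432,000 share passes to Flora's issue; Imani's €432,000 share passes to Imani's issue.
Wyatt's share (€432,000) is divided into 4 shares of €108,000: Efua, Kerensa, and Jana each take €108,000; Ulla's €108,000 share passes to Ulla's issue.
Ulla's share (€108,000) is divided into 2 shares of €54,000: Hollis and Fenna each take €54,000.
Flora's share (€432,000) is divided into 3 shares of €144,000: Alma, Wendel, and Perrin each take €144,000.
Imani's share (€432,000) is divided into 2 shares of €216,000: Priya takes €216,000; Adaeze's €216,000 share passes to Adaeze's issue.
Adaeze's share (€216,000) is divided into 2 shares of €108,000: Niko and Tariq each take €108,000.

Tariq receives €108,000.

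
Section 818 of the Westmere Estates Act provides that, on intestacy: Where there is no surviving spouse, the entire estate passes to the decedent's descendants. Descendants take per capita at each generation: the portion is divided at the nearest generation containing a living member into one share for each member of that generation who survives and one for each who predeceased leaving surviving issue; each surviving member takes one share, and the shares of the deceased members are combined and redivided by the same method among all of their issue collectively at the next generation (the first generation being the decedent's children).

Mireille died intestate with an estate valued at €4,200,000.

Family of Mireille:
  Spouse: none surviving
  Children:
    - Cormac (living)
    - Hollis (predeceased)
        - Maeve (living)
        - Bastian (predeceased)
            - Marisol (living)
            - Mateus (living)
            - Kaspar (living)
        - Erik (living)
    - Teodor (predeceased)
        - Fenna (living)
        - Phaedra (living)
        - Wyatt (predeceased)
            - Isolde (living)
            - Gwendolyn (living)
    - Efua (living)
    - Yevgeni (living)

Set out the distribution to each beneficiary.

The entire €4,200,000 passes to the descendants.
That amount (€4,200,000) is divided at the children's generation into 5 shares of €840,000. Cormac, Efua, and Yevgeni each take €840,000. The 2 shares of the deceased (Hollis and Teodor) are combined into a pool of €1,680,000.
That pool (€1,680,000) is divided at the grandchildren's generation into 6 shares of €280,000. Maeve, Erik, Fenna, and Phaedra each take €280,000. The 2 shares of the deceased (Bastian and Wyatt) are combined into a pool of €560,000.
That pool (€560,000) is divided at the great-grandchildren's generation equally among Marisol, Mateus, Kaspar, Isolde, and Gwendolyn: €112,000 each.

Cormac: €840,000; Maeve: €280,000; Marisol: €112,000; Mateus: €112,000; Kaspar: €112,000; Erik: €280,000; Fenna: €280,000; Phaedra: €280,000; Isolde: €112,000; Gwendolyn: €112,000; Efua: €840,000; Yevgeni: €840,000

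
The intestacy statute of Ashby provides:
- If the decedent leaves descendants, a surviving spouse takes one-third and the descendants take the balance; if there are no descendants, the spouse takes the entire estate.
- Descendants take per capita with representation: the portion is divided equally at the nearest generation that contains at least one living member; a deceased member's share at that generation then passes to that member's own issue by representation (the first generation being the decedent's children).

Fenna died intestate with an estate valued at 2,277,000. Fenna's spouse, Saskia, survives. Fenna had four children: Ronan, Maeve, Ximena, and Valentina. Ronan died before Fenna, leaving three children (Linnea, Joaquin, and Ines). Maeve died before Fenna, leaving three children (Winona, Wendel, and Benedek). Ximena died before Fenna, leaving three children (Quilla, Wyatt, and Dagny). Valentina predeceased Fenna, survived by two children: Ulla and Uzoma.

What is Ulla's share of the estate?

Ulla receives 138,000.

Saskia takes one-third of 2,277,000 = 759,000. The remaining 1,518,000 passes to the descendants.
No child survives, so the initial division is made at the grandchildren's generation.
The descendants' portion (1,518,000) is divided into 11 shares of 138,000: Linnea, Joaquin, Ines, Winona, Wendel, Benedek, Quilla, Wyatt, Dagny, Ulla, and Uzoma each take 138,000.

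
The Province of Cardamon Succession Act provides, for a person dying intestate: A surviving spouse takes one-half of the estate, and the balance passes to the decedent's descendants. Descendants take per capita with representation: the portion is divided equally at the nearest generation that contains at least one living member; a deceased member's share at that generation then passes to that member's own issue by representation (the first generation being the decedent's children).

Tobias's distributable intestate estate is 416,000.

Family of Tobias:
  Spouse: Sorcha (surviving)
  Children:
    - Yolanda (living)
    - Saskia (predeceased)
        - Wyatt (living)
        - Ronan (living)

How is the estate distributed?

Sorcha takes one-half of 416,000 = 208,000. The remaining 208,000 passes to the descendants.
The descendants' portion (208,000) is divided into 2 shares of 104,000: Yolanda takes 104,000; Saskia's 104,000 share passes to Saskia's issue.
Saskia's share (104,000) is divided into 2 shares of 52,000: Wyatt and Ronan each take 52,000.

Sorcha: 208,000; Yolanda: 104,000; Wyatt: 52,000; Ronan: 52,000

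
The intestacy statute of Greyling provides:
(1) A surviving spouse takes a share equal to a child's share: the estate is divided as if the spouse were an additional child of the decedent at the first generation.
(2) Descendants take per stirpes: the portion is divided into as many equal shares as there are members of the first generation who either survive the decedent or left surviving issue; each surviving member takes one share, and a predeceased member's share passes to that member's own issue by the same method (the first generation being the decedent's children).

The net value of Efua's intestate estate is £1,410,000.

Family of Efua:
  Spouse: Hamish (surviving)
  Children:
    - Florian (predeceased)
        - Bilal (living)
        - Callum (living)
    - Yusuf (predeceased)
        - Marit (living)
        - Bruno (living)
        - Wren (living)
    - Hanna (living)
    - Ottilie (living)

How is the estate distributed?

Hamish: £282,000; Bilal: £141,000; Callum: £141,000; Marit: £94,000; Bruno: £94,000; Wren: £94,000; Hanna: £282,000; Ottilie: £282,000

The spouse counts as an additional share at the children's level, so there are 5 primary shares of £282,000. Hamish takes one such share (£282,000).
The children's combined portion (£1,128,000) is divided into 4 shares of £282,000: Hanna and Ottilie each take £282,000; Florian's £282,000 share passes to Florian's issue; Yusuf's £282,000 share passes to Yusuf's issue.
Florian's share (£282,000) is divided into 2 shares of £141,000: Bilal and Callum each take £141,000.
Yusuf's share (£282,000) is divided into 3 shares of £94,000: Marit, Bruno, and Wren each take £94,000.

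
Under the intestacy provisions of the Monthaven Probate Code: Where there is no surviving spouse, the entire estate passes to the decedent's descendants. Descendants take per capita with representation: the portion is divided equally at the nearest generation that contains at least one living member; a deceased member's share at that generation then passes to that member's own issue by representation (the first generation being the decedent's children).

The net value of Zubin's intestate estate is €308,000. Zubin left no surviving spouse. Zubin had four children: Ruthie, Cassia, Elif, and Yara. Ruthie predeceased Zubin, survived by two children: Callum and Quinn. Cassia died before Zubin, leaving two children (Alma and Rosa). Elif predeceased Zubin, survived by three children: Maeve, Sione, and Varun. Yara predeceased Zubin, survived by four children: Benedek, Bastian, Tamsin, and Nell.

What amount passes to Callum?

The entire €308,000 passes to the descendants.
No child survives, so the initial division is made at the grandchildren's generation.
That amount (€308,000) is divided into 11 shares of €28,000: Callum, Quinn, Alma, Rosa, Maeve, Sione, Varun, Benedek, Bastian, Tamsin, and Nell each take €28,000.

Callum receives €28,000.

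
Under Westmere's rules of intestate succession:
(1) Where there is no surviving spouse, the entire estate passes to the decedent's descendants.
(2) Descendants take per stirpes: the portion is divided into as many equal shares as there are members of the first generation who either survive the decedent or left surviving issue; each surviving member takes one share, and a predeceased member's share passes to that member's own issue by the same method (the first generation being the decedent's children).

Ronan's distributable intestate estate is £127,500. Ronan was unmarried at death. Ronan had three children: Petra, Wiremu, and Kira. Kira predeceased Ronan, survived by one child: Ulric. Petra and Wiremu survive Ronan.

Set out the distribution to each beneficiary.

Petra: £42,500; Wiremu: £42,500; Ulric: £42,500

The entire £127,500 passes to the descendants.
That amount (£127,500) is divided into 3 shares of £42,500: Petra and Wiremu each take £42,500; Kira's £42,500 share passes to Kira's issue.
Kira's share (£42,500) passes entirely to Ulric.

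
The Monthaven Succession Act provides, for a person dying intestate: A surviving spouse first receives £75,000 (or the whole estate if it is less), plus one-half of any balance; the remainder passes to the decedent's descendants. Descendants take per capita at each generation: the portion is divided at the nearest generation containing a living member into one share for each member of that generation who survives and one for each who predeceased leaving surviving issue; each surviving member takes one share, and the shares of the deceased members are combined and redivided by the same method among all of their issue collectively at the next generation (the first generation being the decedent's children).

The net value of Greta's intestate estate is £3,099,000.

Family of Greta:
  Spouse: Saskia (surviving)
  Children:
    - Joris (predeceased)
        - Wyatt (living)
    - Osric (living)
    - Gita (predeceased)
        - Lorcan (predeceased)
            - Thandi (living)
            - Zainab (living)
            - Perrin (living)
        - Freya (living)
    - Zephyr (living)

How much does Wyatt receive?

Wyatt receives £252,000.

Saskia first takes £75,000, leaving a balance of £3,024,000. Saskia then takes one-half of the balance (£1,512,000), for a total of £1,587,000. The remaining £1,512,000 passes to the descendants.
The descendants' portion (£1,512,000) is divided at the children's generation into 4 shares of £378,000. Osric and Zephyr each take £378,000. The 2 shares of the deceased (Joris and Gita) are combined into a pool of £756,000.
That pool (£756,000) is divided at the grandchildren's generation into 3 shares of £252,000. Wyatt and Freya each take £252,000. The remaining share for the deceased Lorcan (£252,000) is carried to the next generation.
That pool (£252,000) is divided at the great-grandchildren's generation equally among Thandi, Zainab, and Perrin: £84,000 each.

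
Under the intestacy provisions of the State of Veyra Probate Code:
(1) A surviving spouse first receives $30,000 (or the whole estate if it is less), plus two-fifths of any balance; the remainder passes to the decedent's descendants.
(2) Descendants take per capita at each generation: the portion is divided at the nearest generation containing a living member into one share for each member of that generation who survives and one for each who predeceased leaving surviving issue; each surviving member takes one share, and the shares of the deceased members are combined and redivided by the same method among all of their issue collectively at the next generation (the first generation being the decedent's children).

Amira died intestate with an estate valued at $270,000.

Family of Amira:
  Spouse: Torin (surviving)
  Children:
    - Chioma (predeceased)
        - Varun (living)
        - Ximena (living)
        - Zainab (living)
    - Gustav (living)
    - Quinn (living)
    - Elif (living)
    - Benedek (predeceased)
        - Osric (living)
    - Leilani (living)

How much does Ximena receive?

Ximena receives $12,000.

Torin first takes $30,000, leaving a balance of $240,000. Torin then takes two-fifths of the balance ($96,000), for a total of $126,000. The remaining $144,000 passes to the descendants.
The descendants' portion ($144,000) is divided at the children's generation into 6 shares of $24,000. Gustav, Quinn, Elif, and Leilani each take $24,000. The 2 shares of the deceased (Chioma and Benedek) are combined into a pool of $48,000.
That pool ($48,000) is divided at the grandchildren's generation equally among Varun, Ximena, Zainab, and Osric: $12,000 each.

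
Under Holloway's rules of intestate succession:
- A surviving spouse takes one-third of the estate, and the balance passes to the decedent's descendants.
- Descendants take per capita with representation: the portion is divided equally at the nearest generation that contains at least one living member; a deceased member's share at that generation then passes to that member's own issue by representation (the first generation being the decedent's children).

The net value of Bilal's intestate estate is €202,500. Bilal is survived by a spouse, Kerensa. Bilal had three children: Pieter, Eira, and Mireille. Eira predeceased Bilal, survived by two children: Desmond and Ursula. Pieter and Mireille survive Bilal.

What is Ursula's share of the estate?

Ursula receives €22,500.

Kerensa takes one-third of €202,500 = €67,500. The remaining €135,000 passes to the descendants.
The descendants' portion (€135,000) is divided into 3 shares of €45,000: Pieter and Mireille each take €45,000; Eira's €45,000 share passes to Eira's issue.
Eira's share (€45,000) is divided into 2 shares of €22,500: Desmond and Ursula each take €22,500.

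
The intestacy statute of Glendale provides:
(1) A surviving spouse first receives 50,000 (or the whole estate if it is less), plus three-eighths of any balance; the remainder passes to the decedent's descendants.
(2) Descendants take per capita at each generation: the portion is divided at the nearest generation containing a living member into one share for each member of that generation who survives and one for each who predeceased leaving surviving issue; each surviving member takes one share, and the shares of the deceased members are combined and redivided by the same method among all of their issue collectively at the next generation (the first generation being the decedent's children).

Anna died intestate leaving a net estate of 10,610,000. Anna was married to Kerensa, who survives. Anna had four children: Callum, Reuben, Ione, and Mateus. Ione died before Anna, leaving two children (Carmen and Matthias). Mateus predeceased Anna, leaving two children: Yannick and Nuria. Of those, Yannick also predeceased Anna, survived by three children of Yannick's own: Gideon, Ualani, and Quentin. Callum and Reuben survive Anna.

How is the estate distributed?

Kerensa first takes 50,000, leaving a balance of 10,560,000. Kerensa then takes three-eighths of the balance (3,960,000), for a total of 4,010,000. The remaining 6,600,000 passes to the descendants.
The descendants' portion (6,600,000) is divided at the children's generation into 4 shares of 1,650,000. Callum and Reuben each take 1,650,000. The 2 shares of the deceased (Ione and Mateus) are combined into a pool of 3,300,000.
That pool (3,300,000) is divided at the grandchildren's generation into 4 shares of 825,000. Carmen, Matthias, and Nuria each take 825,000. The remaining share for the deceased Yannick (825,000) is carried to the next generation.
That pool (825,000) is divided at the great-grandchildren's generation equally among Gideon, Ualani, and Quentin: 275,000 each.

Kerensa: 4,010,000; Callum: 1,650,000; Reuben: 1,650,000; Carmen: 825,000; Matthias: 825,000; Gideon: 275,000; Ualani: 275,000; Quentin: 275,000; Nuria: 825,000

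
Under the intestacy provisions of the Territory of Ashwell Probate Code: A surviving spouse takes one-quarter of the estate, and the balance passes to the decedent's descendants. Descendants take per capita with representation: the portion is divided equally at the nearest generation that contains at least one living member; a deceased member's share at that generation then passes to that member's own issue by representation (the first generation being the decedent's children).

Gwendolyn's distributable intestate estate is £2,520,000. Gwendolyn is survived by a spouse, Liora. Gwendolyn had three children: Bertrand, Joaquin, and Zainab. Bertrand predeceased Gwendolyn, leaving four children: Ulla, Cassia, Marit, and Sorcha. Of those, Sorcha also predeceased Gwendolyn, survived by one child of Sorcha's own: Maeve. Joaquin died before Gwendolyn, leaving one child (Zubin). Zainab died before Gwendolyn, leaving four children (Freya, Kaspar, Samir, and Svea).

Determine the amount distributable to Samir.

Samir receives £210,000.

Liora takes one-quarter of £2,520,000 = £630,000. The remaining £1,890,000 passes to the descendants.
No child survives, so the initial division is made at the grandchildren's generation.
The descendants' portion (£1,890,000) is divided into 9 shares of £210,000: Ulla, Cassia, Marit, Zubin, Freya, Kaspar, Samir, and Svea each take £210,000; Sorcha's £210,000 share passes to Sorcha's issue.
Sorcha's share (£210,000) passes entirely to Maeve.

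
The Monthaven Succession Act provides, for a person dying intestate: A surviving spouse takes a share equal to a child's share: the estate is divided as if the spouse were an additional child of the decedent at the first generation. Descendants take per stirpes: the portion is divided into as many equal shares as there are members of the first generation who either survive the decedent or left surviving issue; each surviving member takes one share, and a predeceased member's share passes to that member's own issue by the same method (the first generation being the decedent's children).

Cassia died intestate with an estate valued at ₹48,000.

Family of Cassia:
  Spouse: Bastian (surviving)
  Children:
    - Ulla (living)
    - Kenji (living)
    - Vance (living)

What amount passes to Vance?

The spouse counts as an additional share at the children's level, so there are 4 primary shares of ₹12,000. Bastian takes one such share (₹12,000).
The children's combined portion (₹36,000) is divided into 3 shares of ₹12,000: Ulla, Kenji, and Vance each take ₹12,000.

Vance receives ₹12,000.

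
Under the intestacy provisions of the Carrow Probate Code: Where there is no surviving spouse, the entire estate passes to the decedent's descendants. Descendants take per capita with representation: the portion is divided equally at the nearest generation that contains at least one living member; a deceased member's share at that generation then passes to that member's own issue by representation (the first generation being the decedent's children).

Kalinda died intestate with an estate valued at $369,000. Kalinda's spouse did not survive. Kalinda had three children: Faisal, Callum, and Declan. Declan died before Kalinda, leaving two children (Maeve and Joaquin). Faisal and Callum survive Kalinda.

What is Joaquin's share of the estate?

The entire $369,000 passes to the descendants.
That amount ($369,000) is divided into 3 shares of $123,000: Faisal and Callum each take $123,000; Declan's $123,000 share passes to Declan's issue.
Declan's share ($123,000) is divided into 2 shares of $61,500: Maeve and Joaquin each take $61,500.

Joaquin receives $61,500.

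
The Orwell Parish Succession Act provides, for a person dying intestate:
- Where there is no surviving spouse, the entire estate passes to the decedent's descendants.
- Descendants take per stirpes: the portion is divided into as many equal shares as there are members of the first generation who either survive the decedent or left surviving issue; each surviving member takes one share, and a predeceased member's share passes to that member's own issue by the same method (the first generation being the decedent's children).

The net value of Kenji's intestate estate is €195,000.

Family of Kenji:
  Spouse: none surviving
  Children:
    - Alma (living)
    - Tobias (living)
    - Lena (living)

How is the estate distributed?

Alma: €65,000; Tobias: €65,000; Lena: €65,000

The entire €195,000 passes to the descendants.
That amount (€195,000) is divided into 3 shares of €65,000: Alma, Tobias, and Lena each take €65,000.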